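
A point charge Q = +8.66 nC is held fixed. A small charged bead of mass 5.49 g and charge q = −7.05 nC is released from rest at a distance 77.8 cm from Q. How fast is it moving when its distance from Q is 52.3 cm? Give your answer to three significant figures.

Only the electrostatic force acts, so mechanical energy is conserved: ½mv² = U₁ − U₂ = kQq(1/r₁ − 1/r₂).
U₁ − U₂ = (8.99×10⁹ N·m²/C²)(8.66×10⁻⁹ C)(-7.05×10⁻⁹ C)(1/0.778 − 1/0.523) = 3.44×10⁻⁷ J.
v = √(2·3.44×10⁻⁷/5.49×10⁻³) = 0.0112 m/s.

0.0112 m/s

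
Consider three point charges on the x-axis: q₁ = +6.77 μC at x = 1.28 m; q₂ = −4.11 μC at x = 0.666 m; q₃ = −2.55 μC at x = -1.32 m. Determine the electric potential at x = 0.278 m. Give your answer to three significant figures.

-4.88×10⁴ V

The total potential is the scalar sum of each charge's contribution, V = Σ kqᵢ/rᵢ.
Distances from the field point to each charge: r₁ = 1.00 m, r₂ = 0.388 m, r₃ = 1.60 m.
V = k[(6.77×10⁻⁶)/(1.00) + (-4.11×10⁻⁶)/(0.388) + (-2.55×10⁻⁶)/(1.60)] = -4.88×10⁴ V.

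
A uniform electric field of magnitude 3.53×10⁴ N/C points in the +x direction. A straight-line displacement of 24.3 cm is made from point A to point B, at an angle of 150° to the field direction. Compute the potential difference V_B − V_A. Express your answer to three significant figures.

7430 V

Only the component of displacement along E changes the potential: ΔV = −E·d·cosθ.
ΔV = −(3.53×10⁴ V/m)(0.243 m)cos150° = 7430 V.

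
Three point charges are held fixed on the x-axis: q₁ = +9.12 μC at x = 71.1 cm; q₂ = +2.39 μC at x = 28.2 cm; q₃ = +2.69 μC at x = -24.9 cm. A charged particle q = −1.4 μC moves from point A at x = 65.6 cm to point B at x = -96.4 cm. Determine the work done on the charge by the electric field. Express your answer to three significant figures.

-2.06 J

The work done by the electric force is W_field = −ΔU = −q(V_B − V_A) = q(V_A − V_B).
At A: distances to the source charges are 0.0550 m, 0.374 m, 0.905 m; V_A = Σ kqᵢ/rᵢ = 1.57×10⁶ V.
At B: distances to the source charges are 1.68 m, 1.25 m, 0.715 m; V_B = Σ kqᵢ/rᵢ = 1.00×10⁵ V.
ΔV = V_B − V_A = -1.47×10⁶ V.
W_field = −qΔV = −(-1.40×10⁻⁶ C)(-1.47×10⁶ V) = -2.06 J.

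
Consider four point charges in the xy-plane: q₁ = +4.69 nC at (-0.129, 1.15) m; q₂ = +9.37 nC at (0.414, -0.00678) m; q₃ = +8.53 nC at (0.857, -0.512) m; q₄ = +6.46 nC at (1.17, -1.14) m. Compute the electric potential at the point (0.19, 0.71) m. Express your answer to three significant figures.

273 V

The total potential is the scalar sum of each charge's contribution, V = Σ kqᵢ/rᵢ.
Distances from the field point to each charge: r₁ = 0.543 m, r₂ = 0.751 m, r₃ = 1.39 m, r₄ = 2.09 m.
V = k[(4.69×10⁻⁹)/(0.543) + (9.37×10⁻⁹)/(0.751) + (8.53×10⁻⁹)/(1.39) + (6.46×10⁻⁹)/(2.09)] = 273 V.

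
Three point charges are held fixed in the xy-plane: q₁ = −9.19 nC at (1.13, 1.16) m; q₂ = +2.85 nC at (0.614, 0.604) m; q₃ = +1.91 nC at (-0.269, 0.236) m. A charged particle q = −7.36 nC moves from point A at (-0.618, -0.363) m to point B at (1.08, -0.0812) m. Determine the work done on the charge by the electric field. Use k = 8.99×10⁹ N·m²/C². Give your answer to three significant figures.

The work done by the electric force is W_field = −ΔU = −q(V_B − V_A) = q(V_A − V_B).
At A: distances to the source charges are 2.32 m, 1.57 m, 0.693 m; V_A = Σ kqᵢ/rᵢ = 5.49 V.
At B: distances to the source charges are 1.24 m, 0.829 m, 1.39 m; V_B = Σ kqᵢ/rᵢ = -23.2 V.
ΔV = V_B − V_A = -28.7 V.
W_field = −qΔV = −(-7.36×10⁻⁹ C)(-28.7 V) = -2.11×10⁻⁷ J.

-2.11×10⁻⁷ J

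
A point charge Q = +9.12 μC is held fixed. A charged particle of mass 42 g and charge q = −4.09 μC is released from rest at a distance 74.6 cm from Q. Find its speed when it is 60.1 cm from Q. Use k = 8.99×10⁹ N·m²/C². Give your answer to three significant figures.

2.27 m/s

Only the electrostatic force acts, so mechanical energy is conserved: ½mv² = U₁ − U₂ = kQq(1/r₁ − 1/r₂).
U₁ − U₂ = (8.99×10⁹ N·m²/C²)(9.12×10⁻⁶ C)(-4.09×10⁻⁶ C)(1/0.746 − 1/0.601) = 0.108 J.
v = √(2·0.108/0.0420) = 2.27 m/s.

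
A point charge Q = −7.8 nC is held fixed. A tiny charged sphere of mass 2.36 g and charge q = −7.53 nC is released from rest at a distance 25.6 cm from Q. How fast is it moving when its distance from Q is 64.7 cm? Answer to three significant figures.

Only the electrostatic force acts, so mechanical energy is conserved: ½mv² = U₁ − U₂ = kQq(1/r₁ − 1/r₂).
U₁ − U₂ = (8.99×10⁹ N·m²/C²)(-7.80×10⁻⁹ C)(-7.53×10⁻⁹ C)(1/0.256 − 1/0.647) = 1.25×10⁻⁶ J.
v = √(2·1.25×10⁻⁶/2.36×10⁻³) = 0.0325 m/s.

0.0325 m/s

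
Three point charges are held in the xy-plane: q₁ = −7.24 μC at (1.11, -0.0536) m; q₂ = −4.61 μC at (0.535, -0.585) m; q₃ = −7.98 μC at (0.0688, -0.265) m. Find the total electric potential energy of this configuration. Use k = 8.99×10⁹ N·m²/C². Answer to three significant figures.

The assembly work is the sum of pairwise potential energies, U = Σ_{i<j} kqᵢqⱼ/rᵢⱼ.
Pair separations: r₁₂ = 0.783 m, r₁₃ = 1.06 m, r₂₃ = 0.565 m.
U = (0.383) + (0.489) + (0.585) = 1.46 J.

1.46 J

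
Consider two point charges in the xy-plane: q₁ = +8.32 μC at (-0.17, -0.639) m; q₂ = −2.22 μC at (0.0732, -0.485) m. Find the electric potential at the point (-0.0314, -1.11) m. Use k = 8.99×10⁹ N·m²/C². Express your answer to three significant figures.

1.21×10⁵ V

The total potential is the scalar sum of each charge's contribution, V = Σ kqᵢ/rᵢ.
Distances from the field point to each charge: r₁ = 0.491 m, r₂ = 0.634 m.
V = k[(8.32×10⁻⁶)/(0.491) + (-2.22×10⁻⁶)/(0.634)] = 1.21×10⁵ V.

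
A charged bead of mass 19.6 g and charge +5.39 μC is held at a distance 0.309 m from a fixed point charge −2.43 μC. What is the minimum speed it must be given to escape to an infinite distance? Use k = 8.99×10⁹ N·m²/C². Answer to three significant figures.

To just escape, total mechanical energy must reach zero at infinity: ½mv²_min + U = 0, so ½mv²_min = −U = |kQq|/r.
|U| = |kQq|/r = (8.99×10⁹ N·m²/C²)(2.43×10⁻⁶)(5.39×10⁻⁶)/(0.309) = 0.381 J.
v_min = √(2|U|/m) = √(2·0.381/0.0196) = 6.24 m/s.

6.24 m/s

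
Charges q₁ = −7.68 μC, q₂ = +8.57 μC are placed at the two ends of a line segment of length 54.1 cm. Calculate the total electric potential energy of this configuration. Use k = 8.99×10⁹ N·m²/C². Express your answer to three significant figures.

-1.09 J

The work to assemble the configuration equals its total potential energy, U = Σ kqᵢqⱼ/rᵢⱼ over all pairs.
The separation is r = 0.541 m.
U = (-1.09) = -1.09 J.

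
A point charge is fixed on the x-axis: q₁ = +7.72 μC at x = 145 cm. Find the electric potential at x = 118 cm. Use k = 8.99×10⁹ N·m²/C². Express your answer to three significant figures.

2.57×10⁵ V

Electric potential is a scalar, so the contributions from each charge add algebraically: V = Σ kqᵢ/rᵢ.
V = k[(7.72×10⁻⁶)/(0.270)] = 2.57×10⁵ V.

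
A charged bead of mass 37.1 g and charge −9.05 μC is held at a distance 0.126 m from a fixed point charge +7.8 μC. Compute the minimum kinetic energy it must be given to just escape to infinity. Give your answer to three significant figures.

5.04 J

To just escape, total mechanical energy must reach zero at infinity: ½mv²_min + U = 0, so ½mv²_min = −U = |kQq|/r.
|U| = |kQq|/r = (8.99×10⁹ N·m²/C²)(7.80×10⁻⁶)(9.05×10⁻⁶)/(0.126) = 5.04 J.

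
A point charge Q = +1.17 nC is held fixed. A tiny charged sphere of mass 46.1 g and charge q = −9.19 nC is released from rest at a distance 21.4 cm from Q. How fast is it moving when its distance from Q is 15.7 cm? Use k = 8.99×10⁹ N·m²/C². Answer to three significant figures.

2.67×10⁻³ m/s

Only the electrostatic force acts, so mechanical energy is conserved: ½mv² = U₁ − U₂ = kQq(1/r₁ − 1/r₂).
U₁ − U₂ = (8.99×10⁹ N·m²/C²)(1.17×10⁻⁹ C)(-9.19×10⁻⁹ C)(1/0.214 − 1/0.157) = 1.64×10⁻⁷ J.
v = √(2·1.64×10⁻⁷/0.0461) = 2.67×10⁻³ m/s.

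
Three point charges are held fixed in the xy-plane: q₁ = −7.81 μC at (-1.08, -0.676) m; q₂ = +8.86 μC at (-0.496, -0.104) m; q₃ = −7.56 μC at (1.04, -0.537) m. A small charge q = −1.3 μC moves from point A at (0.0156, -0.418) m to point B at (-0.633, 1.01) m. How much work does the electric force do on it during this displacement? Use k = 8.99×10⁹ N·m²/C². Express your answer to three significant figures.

The work done by the electric force is W_field = −ΔU = −q(V_B − V_A) = q(V_A − V_B).
At A: distances to the source charges are 1.13 m, 0.600 m, 1.03 m; V_A = Σ kqᵢ/rᵢ = 4410 V.
At B: distances to the source charges are 1.74 m, 1.12 m, 2.28 m; V_B = Σ kqᵢ/rᵢ = 885 V.
ΔV = V_B − V_A = -3520 V.
W_field = −qΔV = −(-1.30×10⁻⁶ C)(-3520 V) = -4.58×10⁻³ J.

-4.58×10⁻³ J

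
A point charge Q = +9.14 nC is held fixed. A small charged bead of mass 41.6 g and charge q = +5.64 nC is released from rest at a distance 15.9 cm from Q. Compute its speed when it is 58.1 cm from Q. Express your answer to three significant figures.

Only the electrostatic force acts, so mechanical energy is conserved: ½mv² = U₁ − U₂ = kQq(1/r₁ − 1/r₂).
U₁ − U₂ = (8.99×10⁹ N·m²/C²)(9.14×10⁻⁹ C)(5.64×10⁻⁹ C)(1/0.159 − 1/0.581) = 2.12×10⁻⁶ J.
v = √(2·2.12×10⁻⁶/0.0416) = 0.0101 m/s.

0.0101 m/s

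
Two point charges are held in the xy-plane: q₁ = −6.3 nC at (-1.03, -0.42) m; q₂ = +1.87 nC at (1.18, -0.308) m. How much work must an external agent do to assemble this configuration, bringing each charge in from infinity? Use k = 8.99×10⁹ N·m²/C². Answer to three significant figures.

-4.79×10⁻⁸ J

The assembly work is the sum of pairwise potential energies, U = Σ_{i<j} kqᵢqⱼ/rᵢⱼ.
Pair separations: r₁₂ = 2.21 m.
U = (-4.79×10⁻⁸) = -4.79×10⁻⁸ J.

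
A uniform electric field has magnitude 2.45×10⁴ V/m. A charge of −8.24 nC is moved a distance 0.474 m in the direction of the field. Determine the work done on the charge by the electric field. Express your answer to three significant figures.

-9.57×10⁻⁵ J

The potential change for a displacement 0.474 m in the direction of the field is ΔV = −Ed = -1.16×10⁴ V.
W_field = −qΔV = -9.57×10⁻⁵ J.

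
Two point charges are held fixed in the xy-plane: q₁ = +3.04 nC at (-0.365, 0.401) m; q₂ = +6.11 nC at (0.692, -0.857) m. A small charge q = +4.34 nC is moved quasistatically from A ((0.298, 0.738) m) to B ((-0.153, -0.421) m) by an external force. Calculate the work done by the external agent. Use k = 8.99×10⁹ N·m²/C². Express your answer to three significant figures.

For quasistatic motion the external work equals the change in potential energy: W_ext = qΔV = q(V_B − V_A).
At A: distances to the source charges are 0.744 m, 1.64 m; V_A = Σ kqᵢ/rᵢ = 70.2 V.
At B: distances to the source charges are 0.849 m, 0.951 m; V_B = Σ kqᵢ/rᵢ = 90.0 V.
ΔV = V_B − V_A = 19.8 V.
W_ext = qΔV = (4.34×10⁻⁹ C)(19.8 V) = 8.59×10⁻⁸ J.

8.59×10⁻⁸ J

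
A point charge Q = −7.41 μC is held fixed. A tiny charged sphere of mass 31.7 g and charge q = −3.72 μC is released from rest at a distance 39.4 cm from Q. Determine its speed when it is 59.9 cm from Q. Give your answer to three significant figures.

Only the electrostatic force acts, so mechanical energy is conserved: ½mv² = U₁ − U₂ = kQq(1/r₁ − 1/r₂).
U₁ − U₂ = (8.99×10⁹ N·m²/C²)(-7.41×10⁻⁶ C)(-3.72×10⁻⁶ C)(1/0.394 − 1/0.599) = 0.215 J.
v = √(2·0.215/0.0317) = 3.69 m/s.

3.69 m/s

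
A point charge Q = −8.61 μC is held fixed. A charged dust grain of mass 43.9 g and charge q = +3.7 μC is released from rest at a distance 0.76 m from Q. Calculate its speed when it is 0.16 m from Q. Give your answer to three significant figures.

Only the electrostatic force acts, so mechanical energy is conserved: ½mv² = U₁ − U₂ = kQq(1/r₁ − 1/r₂).
U₁ − U₂ = (8.99×10⁹ N·m²/C²)(-8.61×10⁻⁶ C)(3.70×10⁻⁶ C)(1/0.760 − 1/0.160) = 1.41 J.
v = √(2·1.41/0.0439) = 8.02 m/s.

8.02 m/s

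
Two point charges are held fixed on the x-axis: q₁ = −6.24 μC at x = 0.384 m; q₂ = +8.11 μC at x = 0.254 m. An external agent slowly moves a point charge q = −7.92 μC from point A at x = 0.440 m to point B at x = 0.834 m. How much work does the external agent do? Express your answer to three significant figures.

-4.84 J

For quasistatic motion the external work equals the change in potential energy: W_ext = qΔV = q(V_B − V_A).
At A: distances to the source charges are 0.0560 m, 0.186 m; V_A = Σ kqᵢ/rᵢ = -6.10×10⁵ V.
At B: distances to the source charges are 0.450 m, 0.580 m; V_B = Σ kqᵢ/rᵢ = 1040 V.
ΔV = V_B − V_A = 6.11×10⁵ V.
W_ext = qΔV = (-7.92×10⁻⁶ C)(6.11×10⁵ V) = -4.84 J.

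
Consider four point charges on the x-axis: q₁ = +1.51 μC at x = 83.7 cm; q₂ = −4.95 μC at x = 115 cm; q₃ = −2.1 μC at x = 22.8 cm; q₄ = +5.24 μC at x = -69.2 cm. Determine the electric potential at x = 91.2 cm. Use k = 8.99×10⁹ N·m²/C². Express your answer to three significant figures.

-4210 V

Electric potential is a scalar, so the contributions from each charge add algebraically: V = Σ kqᵢ/rᵢ.
Distances from the field point to each charge: r₁ = 0.0750 m, r₂ = 0.238 m, r₃ = 0.684 m, r₄ = 1.60 m.
V = k[(1.51×10⁻⁶)/(0.0750) + (-4.95×10⁻⁶)/(0.238) + (-2.10×10⁻⁶)/(0.684) + (5.24×10⁻⁶)/(1.60)] = -4210 V.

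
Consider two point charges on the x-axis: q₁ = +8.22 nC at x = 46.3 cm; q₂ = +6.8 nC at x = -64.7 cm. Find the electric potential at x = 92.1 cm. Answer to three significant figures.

200 V

Electric potential is a scalar, so the contributions from each charge add algebraically: V = Σ kqᵢ/rᵢ.
Distances from the field point to each charge: r₁ = 0.458 m, r₂ = 1.57 m.
V = k[(8.22×10⁻⁹)/(0.458) + (6.80×10⁻⁹)/(1.57)] = 200 V.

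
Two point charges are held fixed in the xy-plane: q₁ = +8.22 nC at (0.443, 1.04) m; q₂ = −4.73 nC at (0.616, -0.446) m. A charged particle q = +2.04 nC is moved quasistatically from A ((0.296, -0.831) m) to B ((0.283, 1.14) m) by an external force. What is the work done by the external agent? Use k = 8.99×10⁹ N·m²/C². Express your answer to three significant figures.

For quasistatic motion the external work equals the change in potential energy: W_ext = qΔV = q(V_B − V_A).
At A: distances to the source charges are 1.88 m, 0.501 m; V_A = Σ kqᵢ/rᵢ = -45.6 V.
At B: distances to the source charges are 0.189 m, 1.62 m; V_B = Σ kqᵢ/rᵢ = 365 V.
ΔV = V_B − V_A = 411 V.
W_ext = qΔV = (2.04×10⁻⁹ C)(411 V) = 8.38×10⁻⁷ J.

8.38×10⁻⁷ J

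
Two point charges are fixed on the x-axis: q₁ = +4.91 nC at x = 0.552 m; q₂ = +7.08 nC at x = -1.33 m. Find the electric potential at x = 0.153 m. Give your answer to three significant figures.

The total potential is the scalar sum of each charge's contribution, V = Σ kqᵢ/rᵢ.
Distances from the field point to each charge: r₁ = 0.399 m, r₂ = 1.48 m.
V = k[(4.91×10⁻⁹)/(0.399) + (7.08×10⁻⁹)/(1.48)] = 154 V.

154 V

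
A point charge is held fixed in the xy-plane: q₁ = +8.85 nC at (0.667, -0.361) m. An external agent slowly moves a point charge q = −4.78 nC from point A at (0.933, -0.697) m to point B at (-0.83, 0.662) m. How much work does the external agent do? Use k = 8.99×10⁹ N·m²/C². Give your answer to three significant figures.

For quasistatic motion the external work equals the change in potential energy: W_ext = qΔV = q(V_B − V_A).
At A: distance to the source charge is 0.429 m; V_A = kq₁/r = 186 V.
At B: distance to the source charge is 1.81 m; V_B = kq₁/r = 43.9 V.
ΔV = V_B − V_A = -142 V.
W_ext = qΔV = (-4.78×10⁻⁹ C)(-142 V) = 6.78×10⁻⁷ J.

6.78×10⁻⁷ J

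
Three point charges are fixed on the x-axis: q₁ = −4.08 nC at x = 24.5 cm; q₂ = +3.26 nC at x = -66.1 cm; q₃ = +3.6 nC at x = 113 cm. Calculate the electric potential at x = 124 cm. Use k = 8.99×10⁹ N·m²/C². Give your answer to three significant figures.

273 V

The total potential is the scalar sum of each charge's contribution, V = Σ kqᵢ/rᵢ.
Distances from the field point to each charge: r₁ = 0.995 m, r₂ = 1.90 m, r₃ = 0.110 m.
V = k[(-4.08×10⁻⁹)/(0.995) + (3.26×10⁻⁹)/(1.90) + (3.60×10⁻⁹)/(0.110)] = 273 V.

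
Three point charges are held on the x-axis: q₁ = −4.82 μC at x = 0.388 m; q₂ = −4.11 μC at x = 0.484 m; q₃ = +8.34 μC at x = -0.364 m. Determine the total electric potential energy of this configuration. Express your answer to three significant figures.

The assembly work is the sum of pairwise potential energies, U = Σ_{i<j} kqᵢqⱼ/rᵢⱼ.
Pair separations: r₁₂ = 0.0960 m, r₁₃ = 0.752 m, r₂₃ = 0.848 m.
U = (1.86) + (-0.481) + (-0.363) = 1.01 J.

1.01 J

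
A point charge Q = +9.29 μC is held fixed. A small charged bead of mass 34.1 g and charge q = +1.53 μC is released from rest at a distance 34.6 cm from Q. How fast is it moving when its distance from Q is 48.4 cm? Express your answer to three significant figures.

2.49 m/s

Only the electrostatic force acts, so mechanical energy is conserved: ½mv² = U₁ − U₂ = kQq(1/r₁ − 1/r₂).
U₁ − U₂ = (8.99×10⁹ N·m²/C²)(9.29×10⁻⁶ C)(1.53×10⁻⁶ C)(1/0.346 − 1/0.484) = 0.105 J.
v = √(2·0.105/0.0341) = 2.49 m/s.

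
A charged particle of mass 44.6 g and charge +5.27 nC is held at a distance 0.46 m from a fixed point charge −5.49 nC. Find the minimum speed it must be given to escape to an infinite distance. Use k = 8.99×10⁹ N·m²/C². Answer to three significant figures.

To just escape, total mechanical energy must reach zero at infinity: ½mv²_min + U = 0, so ½mv²_min = −U = |kQq|/r.
|U| = |kQq|/r = (8.99×10⁹ N·m²/C²)(5.49×10⁻⁹)(5.27×10⁻⁹)/(0.460) = 5.65×10⁻⁷ J.
v_min = √(2|U|/m) = √(2·5.65×10⁻⁷/0.0446) = 5.04×10⁻³ m/s.

5.04×10⁻³ m/s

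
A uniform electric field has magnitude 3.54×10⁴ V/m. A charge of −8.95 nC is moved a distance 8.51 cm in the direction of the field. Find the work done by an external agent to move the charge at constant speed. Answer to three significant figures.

2.70×10⁻⁵ J

The potential change for a displacement 8.51 cm in the direction of the field is ΔV = −Ed = -3010 V.
W_ext = qΔV = 2.70×10⁻⁵ J.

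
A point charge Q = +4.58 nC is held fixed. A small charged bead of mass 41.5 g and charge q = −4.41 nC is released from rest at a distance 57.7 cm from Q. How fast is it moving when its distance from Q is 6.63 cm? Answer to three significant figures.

Only the electrostatic force acts, so mechanical energy is conserved: ½mv² = U₁ − U₂ = kQq(1/r₁ − 1/r₂).
U₁ − U₂ = (8.99×10⁹ N·m²/C²)(4.58×10⁻⁹ C)(-4.41×10⁻⁹ C)(1/0.577 − 1/0.0663) = 2.42×10⁻⁶ J.
v = √(2·2.42×10⁻⁶/0.0415) = 0.0108 m/s.

0.0108 m/s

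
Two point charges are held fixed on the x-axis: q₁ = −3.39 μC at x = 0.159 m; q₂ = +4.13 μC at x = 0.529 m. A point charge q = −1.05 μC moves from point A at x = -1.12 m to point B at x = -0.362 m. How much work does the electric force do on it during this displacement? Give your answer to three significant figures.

-0.0163 J

The work done by the electric force is W_field = −ΔU = −q(V_B − V_A) = q(V_A − V_B).
At A: distances to the source charges are 1.28 m, 1.65 m; V_A = Σ kqᵢ/rᵢ = -1310 V.
At B: distances to the source charges are 0.521 m, 0.891 m; V_B = Σ kqᵢ/rᵢ = -1.68×10⁴ V.
ΔV = V_B − V_A = -1.55×10⁴ V.
W_field = −qΔV = −(-1.05×10⁻⁶ C)(-1.55×10⁴ V) = -0.0163 J.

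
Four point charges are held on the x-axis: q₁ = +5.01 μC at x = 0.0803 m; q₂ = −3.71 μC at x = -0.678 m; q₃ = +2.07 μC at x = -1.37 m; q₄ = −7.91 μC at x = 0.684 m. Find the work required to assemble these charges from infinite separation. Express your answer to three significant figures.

-0.724 J

The work to assemble the configuration equals its total potential energy, U = Σ kqᵢqⱼ/rᵢⱼ over all pairs.
Pair separations: r₁₂ = 0.758 m, r₁₃ = 1.45 m, r₁₄ = 0.604 m, r₂₃ = 0.692 m, r₂₄ = 1.36 m, r₃₄ = 2.05 m.
Summing all 6 pair terms gives U = -0.724 J.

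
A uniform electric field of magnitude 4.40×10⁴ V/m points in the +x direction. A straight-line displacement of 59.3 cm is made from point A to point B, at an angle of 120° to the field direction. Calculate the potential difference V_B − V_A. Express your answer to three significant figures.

1.30×10⁴ V

Only the component of displacement along E changes the potential: ΔV = −E·d·cosθ.
ΔV = −(4.40×10⁴ V/m)(0.593 m)cos120° = 1.30×10⁴ V.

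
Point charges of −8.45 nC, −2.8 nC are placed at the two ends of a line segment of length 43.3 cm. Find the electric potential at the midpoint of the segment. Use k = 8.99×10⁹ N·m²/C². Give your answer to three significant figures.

-467 V

Electric potential is a scalar, so the contributions from each charge add algebraically: V = Σ kqᵢ/rᵢ.
Each charge is 0.216 m from the midpoint.
V = k[(-8.45×10⁻⁹)/(0.216) + (-2.80×10⁻⁹)/(0.216)] = -467 V.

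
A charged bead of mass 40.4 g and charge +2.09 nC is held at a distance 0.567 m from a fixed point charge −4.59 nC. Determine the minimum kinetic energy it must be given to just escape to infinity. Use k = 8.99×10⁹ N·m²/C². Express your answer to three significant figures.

To just escape, total mechanical energy must reach zero at infinity: ½mv²_min + U = 0, so ½mv²_min = −U = |kQq|/r.
|U| = |kQq|/r = (8.99×10⁹ N·m²/C²)(4.59×10⁻⁹)(2.09×10⁻⁹)/(0.567) = 1.52×10⁻⁷ J.

1.52×10⁻⁷ J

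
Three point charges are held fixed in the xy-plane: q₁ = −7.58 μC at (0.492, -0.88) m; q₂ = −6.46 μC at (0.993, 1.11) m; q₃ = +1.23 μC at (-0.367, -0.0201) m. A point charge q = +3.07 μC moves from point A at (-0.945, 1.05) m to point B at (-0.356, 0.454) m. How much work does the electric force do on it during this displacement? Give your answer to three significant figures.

0.0286 J

The work done by the electric force is W_field = −ΔU = −q(V_B − V_A) = q(V_A − V_B).
At A: distances to the source charges are 2.41 m, 1.94 m, 1.22 m; V_A = Σ kqᵢ/rᵢ = -4.92×10⁴ V.
At B: distances to the source charges are 1.58 m, 1.50 m, 0.474 m; V_B = Σ kqᵢ/rᵢ = -5.85×10⁴ V.
ΔV = V_B − V_A = -9330 V.
W_field = −qΔV = −(3.07×10⁻⁶ C)(-9330 V) = 0.0286 J.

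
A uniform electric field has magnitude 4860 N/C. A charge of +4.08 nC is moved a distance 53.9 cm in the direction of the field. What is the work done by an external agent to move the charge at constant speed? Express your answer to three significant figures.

-1.07×10⁻⁵ J

The potential change for a displacement 53.9 cm in the direction of the field is ΔV = −Ed = -2620 V.
W_ext = qΔV = -1.07×10⁻⁵ J.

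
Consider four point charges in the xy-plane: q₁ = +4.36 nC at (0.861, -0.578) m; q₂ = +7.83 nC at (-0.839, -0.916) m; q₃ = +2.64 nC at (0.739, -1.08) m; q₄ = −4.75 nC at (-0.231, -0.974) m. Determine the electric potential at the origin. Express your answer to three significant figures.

The total potential is the scalar sum of each charge's contribution, V = Σ kqᵢ/rᵢ.
Distances from the field point to each charge: r₁ = 1.04 m, r₂ = 1.24 m, r₃ = 1.31 m, r₄ = 1.00 m.
V = k[(4.36×10⁻⁹)/(1.04) + (7.83×10⁻⁹)/(1.24) + (2.64×10⁻⁹)/(1.31) + (-4.75×10⁻⁹)/(1.00)] = 69.9 V.

69.9 V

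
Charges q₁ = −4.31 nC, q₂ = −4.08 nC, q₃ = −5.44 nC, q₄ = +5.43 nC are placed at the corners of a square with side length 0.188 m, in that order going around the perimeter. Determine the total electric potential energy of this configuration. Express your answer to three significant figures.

The assembly work is the sum of pairwise potential energies, U = Σ_{i<j} kqᵢqⱼ/rᵢⱼ.
The four side pairs have separation 0.188 m and the two diagonal pairs 0.266 m.
Summing all 6 pair terms gives U = -5.86×10⁻⁷ J.

-5.86×10⁻⁷ J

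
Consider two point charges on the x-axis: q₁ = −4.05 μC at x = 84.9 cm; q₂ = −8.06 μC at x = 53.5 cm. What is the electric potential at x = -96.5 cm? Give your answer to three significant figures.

-6.84×10⁴ V

The total potential is the scalar sum of each charge's contribution, V = Σ kqᵢ/rᵢ.
Distances from the field point to each charge: r₁ = 1.81 m, r₂ = 1.50 m.
V = k[(-4.05×10⁻⁶)/(1.81) + (-8.06×10⁻⁶)/(1.50)] = -6.84×10⁴ V.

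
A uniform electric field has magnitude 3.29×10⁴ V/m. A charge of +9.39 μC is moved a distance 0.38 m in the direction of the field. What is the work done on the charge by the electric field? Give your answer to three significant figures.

0.117 J

The potential change for a displacement 0.38 m in the direction of the field is ΔV = −Ed = -1.25×10⁴ V.
W_field = −qΔV = 0.117 J.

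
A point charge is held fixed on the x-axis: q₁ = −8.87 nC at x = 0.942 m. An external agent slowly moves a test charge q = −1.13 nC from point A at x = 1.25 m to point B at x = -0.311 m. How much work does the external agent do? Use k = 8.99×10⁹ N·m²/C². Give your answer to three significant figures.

For quasistatic motion the external work equals the change in potential energy: W_ext = qΔV = q(V_B − V_A).
At A: distance to the source charge is 0.308 m; V_A = kq₁/r = -259 V.
At B: distance to the source charge is 1.25 m; V_B = kq₁/r = -63.6 V.
ΔV = V_B − V_A = 195 V.
W_ext = qΔV = (-1.13×10⁻⁹ C)(195 V) = -2.21×10⁻⁷ J.

-2.21×10⁻⁷ J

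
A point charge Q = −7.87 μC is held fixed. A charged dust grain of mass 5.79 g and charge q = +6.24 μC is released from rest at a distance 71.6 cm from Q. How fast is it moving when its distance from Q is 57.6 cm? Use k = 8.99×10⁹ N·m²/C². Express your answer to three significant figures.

7.20 m/s

Only the electrostatic force acts, so mechanical energy is conserved: ½mv² = U₁ − U₂ = kQq(1/r₁ − 1/r₂).
U₁ − U₂ = (8.99×10⁹ N·m²/C²)(-7.87×10⁻⁶ C)(6.24×10⁻⁶ C)(1/0.716 − 1/0.576) = 0.150 J.
v = √(2·0.150/5.79×10⁻³) = 7.20 m/s.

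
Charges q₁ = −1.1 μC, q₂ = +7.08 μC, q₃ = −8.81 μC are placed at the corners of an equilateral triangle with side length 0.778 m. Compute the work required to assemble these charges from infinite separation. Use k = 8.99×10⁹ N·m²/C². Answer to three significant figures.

-0.699 J

The assembly work is the sum of pairwise potential energies, U = Σ_{i<j} kqᵢqⱼ/rᵢⱼ.
All three pair separations equal the side length, 0.778 m.
U = (-0.0900) + (0.112) + (-0.721) = -0.699 J.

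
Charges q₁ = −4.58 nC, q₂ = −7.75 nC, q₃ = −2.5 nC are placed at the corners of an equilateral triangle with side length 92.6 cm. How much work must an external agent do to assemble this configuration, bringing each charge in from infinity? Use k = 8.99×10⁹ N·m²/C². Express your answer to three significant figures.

6.44×10⁻⁷ J

The assembly work is the sum of pairwise potential energies, U = Σ_{i<j} kqᵢqⱼ/rᵢⱼ.
All three pair separations equal the side length, 0.926 m.
U = (3.45×10⁻⁷) + (1.11×10⁻⁷) + (1.88×10⁻⁷) = 6.44×10⁻⁷ J.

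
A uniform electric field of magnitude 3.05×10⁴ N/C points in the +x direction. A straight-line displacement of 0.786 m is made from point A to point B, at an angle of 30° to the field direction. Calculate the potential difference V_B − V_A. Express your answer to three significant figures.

Only the component of displacement along E changes the potential: ΔV = −E·d·cosθ.
ΔV = −(3.05×10⁴ V/m)(0.786 m)cos30° = -2.08×10⁴ V.

-2.08×10⁴ V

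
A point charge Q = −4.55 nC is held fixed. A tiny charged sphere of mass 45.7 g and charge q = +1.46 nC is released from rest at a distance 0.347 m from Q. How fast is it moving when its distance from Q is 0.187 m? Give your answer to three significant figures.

Only the electrostatic force acts, so mechanical energy is conserved: ½mv² = U₁ − U₂ = kQq(1/r₁ − 1/r₂).
U₁ − U₂ = (8.99×10⁹ N·m²/C²)(-4.55×10⁻⁹ C)(1.46×10⁻⁹ C)(1/0.347 − 1/0.187) = 1.47×10⁻⁷ J.
v = √(2·1.47×10⁻⁷/0.0457) = 2.54×10⁻³ m/s.

2.54×10⁻³ m/s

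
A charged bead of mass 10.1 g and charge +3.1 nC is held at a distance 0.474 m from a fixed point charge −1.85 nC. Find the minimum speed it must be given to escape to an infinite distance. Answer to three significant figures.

4.64×10⁻³ m/s

To just escape, total mechanical energy must reach zero at infinity: ½mv²_min + U = 0, so ½mv²_min = −U = |kQq|/r.
|U| = |kQq|/r = (8.99×10⁹ N·m²/C²)(1.85×10⁻⁹)(3.10×10⁻⁹)/(0.474) = 1.09×10⁻⁷ J.
v_min = √(2|U|/m) = √(2·1.09×10⁻⁷/0.0101) = 4.64×10⁻³ m/s.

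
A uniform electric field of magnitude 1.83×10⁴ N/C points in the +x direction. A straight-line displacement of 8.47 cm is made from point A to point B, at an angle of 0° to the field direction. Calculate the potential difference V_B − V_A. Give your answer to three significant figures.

Only the component of displacement along E changes the potential: ΔV = −E·d·cosθ.
ΔV = −(1.83×10⁴ V/m)(0.0847 m)cos0° = -1550 V.

-1550 V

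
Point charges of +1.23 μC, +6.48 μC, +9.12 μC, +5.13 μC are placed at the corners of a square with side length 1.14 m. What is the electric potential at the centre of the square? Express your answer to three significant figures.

The total potential is the scalar sum of each charge's contribution, V = Σ kqᵢ/rᵢ.
The distance from each corner to the centre is a√2/2 = 0.806 m.
V = k[(1.23×10⁻⁶)/(0.806) + (6.48×10⁻⁶)/(0.806) + (9.12×10⁻⁶)/(0.806) + (5.13×10⁻⁶)/(0.806)] = 2.45×10⁵ V.

2.45×10⁵ V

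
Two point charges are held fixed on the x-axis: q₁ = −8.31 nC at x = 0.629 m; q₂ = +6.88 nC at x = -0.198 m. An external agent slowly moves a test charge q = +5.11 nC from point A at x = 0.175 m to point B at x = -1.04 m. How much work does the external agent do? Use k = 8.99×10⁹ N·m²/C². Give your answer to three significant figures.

1.40×10⁻⁷ J

For quasistatic motion the external work equals the change in potential energy: W_ext = qΔV = q(V_B − V_A).
At A: distances to the source charges are 0.454 m, 0.373 m; V_A = Σ kqᵢ/rᵢ = 1.27 V.
At B: distances to the source charges are 1.67 m, 0.842 m; V_B = Σ kqᵢ/rᵢ = 28.7 V.
ΔV = V_B − V_A = 27.4 V.
W_ext = qΔV = (5.11×10⁻⁹ C)(27.4 V) = 1.40×10⁻⁷ J.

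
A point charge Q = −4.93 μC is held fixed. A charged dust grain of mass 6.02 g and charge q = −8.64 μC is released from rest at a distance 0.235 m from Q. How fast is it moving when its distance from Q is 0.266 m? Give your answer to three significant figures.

Only the electrostatic force acts, so mechanical energy is conserved: ½mv² = U₁ − U₂ = kQq(1/r₁ − 1/r₂).
U₁ − U₂ = (8.99×10⁹ N·m²/C²)(-4.93×10⁻⁶ C)(-8.64×10⁻⁶ C)(1/0.235 − 1/0.266) = 0.190 J.
v = √(2·0.190/6.02×10⁻³) = 7.94 m/s.

7.94 m/s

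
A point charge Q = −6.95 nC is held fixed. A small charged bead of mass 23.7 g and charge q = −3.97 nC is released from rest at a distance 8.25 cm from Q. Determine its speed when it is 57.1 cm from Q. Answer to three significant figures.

Only the electrostatic force acts, so mechanical energy is conserved: ½mv² = U₁ − U₂ = kQq(1/r₁ − 1/r₂).
U₁ − U₂ = (8.99×10⁹ N·m²/C²)(-6.95×10⁻⁹ C)(-3.97×10⁻⁹ C)(1/0.0825 − 1/0.571) = 2.57×10⁻⁶ J.
v = √(2·2.57×10⁻⁶/0.0237) = 0.0147 m/s.

0.0147 m/s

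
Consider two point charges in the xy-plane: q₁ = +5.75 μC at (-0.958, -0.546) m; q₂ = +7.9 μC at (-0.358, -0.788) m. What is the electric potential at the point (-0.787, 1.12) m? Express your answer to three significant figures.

6.72×10⁴ V

Electric potential is a scalar, so the contributions from each charge add algebraically: V = Σ kqᵢ/rᵢ.
Distances from the field point to each charge: r₁ = 1.67 m, r₂ = 1.96 m.
V = k[(5.75×10⁻⁶)/(1.67) + (7.90×10⁻⁶)/(1.96)] = 6.72×10⁴ V.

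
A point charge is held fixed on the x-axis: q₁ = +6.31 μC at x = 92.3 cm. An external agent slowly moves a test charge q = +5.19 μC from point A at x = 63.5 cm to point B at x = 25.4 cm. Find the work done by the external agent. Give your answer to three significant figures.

For quasistatic motion the external work equals the change in potential energy: W_ext = qΔV = q(V_B − V_A).
At A: distance to the source charge is 0.288 m; V_A = kq₁/r = 1.97×10⁵ V.
At B: distance to the source charge is 0.669 m; V_B = kq₁/r = 8.48×10⁴ V.
ΔV = V_B − V_A = -1.12×10⁵ V.
W_ext = qΔV = (5.19×10⁻⁶ C)(-1.12×10⁵ V) = -0.582 J.

-0.582 J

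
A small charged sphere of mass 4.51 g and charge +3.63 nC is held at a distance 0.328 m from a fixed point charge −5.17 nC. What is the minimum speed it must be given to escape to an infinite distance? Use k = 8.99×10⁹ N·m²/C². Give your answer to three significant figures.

To just escape, total mechanical energy must reach zero at infinity: ½mv²_min + U = 0, so ½mv²_min = −U = |kQq|/r.
|U| = |kQq|/r = (8.99×10⁹ N·m²/C²)(5.17×10⁻⁹)(3.63×10⁻⁹)/(0.328) = 5.14×10⁻⁷ J.
v_min = √(2|U|/m) = √(2·5.14×10⁻⁷/4.51×10⁻³) = 0.0151 m/s.

0.0151 m/s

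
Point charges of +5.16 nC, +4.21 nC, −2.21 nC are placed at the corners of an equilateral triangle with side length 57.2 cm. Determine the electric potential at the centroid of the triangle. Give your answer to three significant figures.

Electric potential is a scalar, so the contributions from each charge add algebraically: V = Σ kqᵢ/rᵢ.
The distance from each vertex to the centroid is a/√3 = 0.330 m.
V = k[(5.16×10⁻⁹)/(0.330) + (4.21×10⁻⁹)/(0.330) + (-2.21×10⁻⁹)/(0.330)] = 195 V.

195 V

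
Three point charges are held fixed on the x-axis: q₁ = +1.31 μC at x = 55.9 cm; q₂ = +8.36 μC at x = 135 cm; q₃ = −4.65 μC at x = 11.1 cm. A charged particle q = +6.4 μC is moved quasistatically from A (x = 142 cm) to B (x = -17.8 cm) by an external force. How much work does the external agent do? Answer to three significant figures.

-7.26 J

For quasistatic motion the external work equals the change in potential energy: W_ext = qΔV = q(V_B − V_A).
At A: distances to the source charges are 0.861 m, 0.0700 m, 1.31 m; V_A = Σ kqᵢ/rᵢ = 1.06×10⁶ V.
At B: distances to the source charges are 0.737 m, 1.53 m, 0.289 m; V_B = Σ kqᵢ/rᵢ = -7.95×10⁴ V.
ΔV = V_B − V_A = -1.13×10⁶ V.
W_ext = qΔV = (6.40×10⁻⁶ C)(-1.13×10⁶ V) = -7.26 J.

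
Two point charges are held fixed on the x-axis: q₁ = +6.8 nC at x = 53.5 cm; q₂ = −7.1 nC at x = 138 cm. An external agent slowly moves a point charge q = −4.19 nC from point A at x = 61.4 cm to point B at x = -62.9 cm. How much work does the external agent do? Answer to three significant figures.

2.81×10⁻⁶ J

For quasistatic motion the external work equals the change in potential energy: W_ext = qΔV = q(V_B − V_A).
At A: distances to the source charges are 0.0790 m, 0.766 m; V_A = Σ kqᵢ/rᵢ = 690 V.
At B: distances to the source charges are 1.16 m, 2.01 m; V_B = Σ kqᵢ/rᵢ = 20.7 V.
ΔV = V_B − V_A = -670 V.
W_ext = qΔV = (-4.19×10⁻⁹ C)(-670 V) = 2.81×10⁻⁶ J.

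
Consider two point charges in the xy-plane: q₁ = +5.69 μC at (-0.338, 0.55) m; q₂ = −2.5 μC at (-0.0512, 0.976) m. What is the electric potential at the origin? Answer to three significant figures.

Electric potential is a scalar, so the contributions from each charge add algebraically: V = Σ kqᵢ/rᵢ.
Distances from the field point to each charge: r₁ = 0.646 m, r₂ = 0.977 m.
V = k[(5.69×10⁻⁶)/(0.646) + (-2.50×10⁻⁶)/(0.977)] = 5.62×10⁴ V.

5.62×10⁴ V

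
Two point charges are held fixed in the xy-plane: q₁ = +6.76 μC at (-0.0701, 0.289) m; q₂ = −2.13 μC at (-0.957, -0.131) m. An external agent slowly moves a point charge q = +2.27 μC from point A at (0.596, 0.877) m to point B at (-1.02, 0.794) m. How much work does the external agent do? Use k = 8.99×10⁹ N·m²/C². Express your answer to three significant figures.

-0.0504 J

For quasistatic motion the external work equals the change in potential energy: W_ext = qΔV = q(V_B − V_A).
At A: distances to the source charges are 0.889 m, 1.85 m; V_A = Σ kqᵢ/rᵢ = 5.81×10⁴ V.
At B: distances to the source charges are 1.08 m, 0.927 m; V_B = Σ kqᵢ/rᵢ = 3.58×10⁴ V.
ΔV = V_B − V_A = -2.22×10⁴ V.
W_ext = qΔV = (2.27×10⁻⁶ C)(-2.22×10⁴ V) = -0.0504 J.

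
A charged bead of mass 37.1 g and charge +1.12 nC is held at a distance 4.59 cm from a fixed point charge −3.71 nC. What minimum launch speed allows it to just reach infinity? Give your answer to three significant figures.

6.62×10⁻³ m/s

To just escape, total mechanical energy must reach zero at infinity: ½mv²_min + U = 0, so ½mv²_min = −U = |kQq|/r.
|U| = |kQq|/r = (8.99×10⁹ N·m²/C²)(3.71×10⁻⁹)(1.12×10⁻⁹)/(0.0459) = 8.14×10⁻⁷ J.
v_min = √(2|U|/m) = √(2·8.14×10⁻⁷/0.0371) = 6.62×10⁻³ m/s.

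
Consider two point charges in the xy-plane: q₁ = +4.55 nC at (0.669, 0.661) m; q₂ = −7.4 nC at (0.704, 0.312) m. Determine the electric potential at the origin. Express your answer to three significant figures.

-42.9 V

The total potential is the scalar sum of each charge's contribution, V = Σ kqᵢ/rᵢ.
Distances from the field point to each charge: r₁ = 0.940 m, r₂ = 0.770 m.
V = k[(4.55×10⁻⁹)/(0.940) + (-7.40×10⁻⁹)/(0.770)] = -42.9 V.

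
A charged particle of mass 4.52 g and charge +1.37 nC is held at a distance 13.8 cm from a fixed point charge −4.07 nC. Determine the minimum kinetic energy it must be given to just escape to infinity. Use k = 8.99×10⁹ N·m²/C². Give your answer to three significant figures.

3.63×10⁻⁷ J

To just escape, total mechanical energy must reach zero at infinity: ½mv²_min + U = 0, so ½mv²_min = −U = |kQq|/r.
|U| = |kQq|/r = (8.99×10⁹ N·m²/C²)(4.07×10⁻⁹)(1.37×10⁻⁹)/(0.138) = 3.63×10⁻⁷ J.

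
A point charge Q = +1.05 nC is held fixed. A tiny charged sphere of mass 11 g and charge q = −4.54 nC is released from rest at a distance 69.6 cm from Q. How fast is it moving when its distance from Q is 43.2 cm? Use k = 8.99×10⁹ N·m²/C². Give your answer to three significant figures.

Only the electrostatic force acts, so mechanical energy is conserved: ½mv² = U₁ − U₂ = kQq(1/r₁ − 1/r₂).
U₁ − U₂ = (8.99×10⁹ N·m²/C²)(1.05×10⁻⁹ C)(-4.54×10⁻⁹ C)(1/0.696 − 1/0.432) = 3.76×10⁻⁸ J.
v = √(2·3.76×10⁻⁸/0.0110) = 2.62×10⁻³ m/s.

2.62×10⁻³ m/s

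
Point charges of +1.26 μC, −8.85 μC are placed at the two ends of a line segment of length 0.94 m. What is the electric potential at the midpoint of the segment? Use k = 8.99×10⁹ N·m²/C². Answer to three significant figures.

-1.45×10⁵ V

Electric potential is a scalar, so the contributions from each charge add algebraically: V = Σ kqᵢ/rᵢ.
Each charge is 0.470 m from the midpoint.
V = k[(1.26×10⁻⁶)/(0.470) + (-8.85×10⁻⁶)/(0.470)] = -1.45×10⁵ V.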